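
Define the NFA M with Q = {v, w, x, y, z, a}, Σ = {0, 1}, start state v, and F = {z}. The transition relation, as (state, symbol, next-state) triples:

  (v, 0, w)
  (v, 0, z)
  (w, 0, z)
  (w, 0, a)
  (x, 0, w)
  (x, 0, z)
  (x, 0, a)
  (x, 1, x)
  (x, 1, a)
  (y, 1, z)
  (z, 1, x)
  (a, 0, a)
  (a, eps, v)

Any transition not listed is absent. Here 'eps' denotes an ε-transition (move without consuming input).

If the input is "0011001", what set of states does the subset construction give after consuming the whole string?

{x}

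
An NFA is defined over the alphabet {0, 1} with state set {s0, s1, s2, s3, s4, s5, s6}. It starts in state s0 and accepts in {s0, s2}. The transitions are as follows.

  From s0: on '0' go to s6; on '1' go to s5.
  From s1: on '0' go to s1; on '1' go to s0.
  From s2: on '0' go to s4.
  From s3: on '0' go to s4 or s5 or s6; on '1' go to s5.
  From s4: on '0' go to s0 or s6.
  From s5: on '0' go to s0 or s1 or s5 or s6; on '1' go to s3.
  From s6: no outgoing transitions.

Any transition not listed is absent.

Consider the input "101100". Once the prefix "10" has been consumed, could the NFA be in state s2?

No

Start in {s0}.
Read '1': s0→{s5}; now {s5}.
Read '0': s5→{s0, s1, s5, s6}; now {s0, s1, s5, s6}.
State s2 is not in {s0, s1, s5, s6}.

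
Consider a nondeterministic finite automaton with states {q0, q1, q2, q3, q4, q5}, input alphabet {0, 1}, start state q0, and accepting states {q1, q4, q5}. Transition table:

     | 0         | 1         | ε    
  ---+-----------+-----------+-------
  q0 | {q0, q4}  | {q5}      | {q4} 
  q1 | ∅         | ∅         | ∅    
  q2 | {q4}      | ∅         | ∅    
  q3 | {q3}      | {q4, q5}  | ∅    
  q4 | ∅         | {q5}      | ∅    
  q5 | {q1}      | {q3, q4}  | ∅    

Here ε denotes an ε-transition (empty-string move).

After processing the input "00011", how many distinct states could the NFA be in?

2

Start: ε-closure({q0}) = {q0, q4}.
Read '0': {q0, q4} → {q0, q4}.
Read '0': {q0, q4} → {q0, q4}.
Read '0': {q0, q4} → {q0, q4}.
Read '1': {q0, q4} → {q5}.
Read '1': {q5} → {q3, q4}.
That set has 2 states.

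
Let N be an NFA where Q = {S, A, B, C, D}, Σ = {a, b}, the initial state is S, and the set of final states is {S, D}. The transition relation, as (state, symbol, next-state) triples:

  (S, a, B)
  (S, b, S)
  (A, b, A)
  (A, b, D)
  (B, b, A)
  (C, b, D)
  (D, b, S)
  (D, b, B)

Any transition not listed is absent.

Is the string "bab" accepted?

Start in {S}.
Read 'b': S→{S}; now {S}.
Read 'a': S→{B}; now {B}.
Read 'b': B→{A}; now {A}.
The final set {A} contains no accepting state.

No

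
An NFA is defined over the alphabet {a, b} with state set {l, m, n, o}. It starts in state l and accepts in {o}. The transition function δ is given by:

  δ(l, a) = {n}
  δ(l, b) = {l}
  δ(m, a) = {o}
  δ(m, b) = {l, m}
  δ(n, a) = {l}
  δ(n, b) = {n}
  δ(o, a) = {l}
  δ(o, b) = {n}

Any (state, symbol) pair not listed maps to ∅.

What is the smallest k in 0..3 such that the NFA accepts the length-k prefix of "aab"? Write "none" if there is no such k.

none

Start in {l}.
Read 'a': l→{n}; now {n}.
Read 'a': n→{l}; now {l}.
Read 'b': l→{l}; now {l}.
No reachable set along the way intersects F.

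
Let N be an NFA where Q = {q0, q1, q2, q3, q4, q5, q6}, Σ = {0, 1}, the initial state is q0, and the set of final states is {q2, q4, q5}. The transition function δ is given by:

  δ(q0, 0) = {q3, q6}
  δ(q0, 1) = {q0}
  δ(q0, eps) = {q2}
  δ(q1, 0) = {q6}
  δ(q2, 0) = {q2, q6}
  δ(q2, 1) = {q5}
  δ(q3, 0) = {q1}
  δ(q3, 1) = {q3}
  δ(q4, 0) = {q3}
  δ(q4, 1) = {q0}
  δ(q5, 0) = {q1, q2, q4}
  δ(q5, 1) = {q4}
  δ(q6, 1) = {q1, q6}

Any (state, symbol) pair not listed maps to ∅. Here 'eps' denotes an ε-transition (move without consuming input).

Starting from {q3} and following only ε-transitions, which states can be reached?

Begin with {q3}.
No ε-moves leave this set, so the closure equals the set itself.

{q3}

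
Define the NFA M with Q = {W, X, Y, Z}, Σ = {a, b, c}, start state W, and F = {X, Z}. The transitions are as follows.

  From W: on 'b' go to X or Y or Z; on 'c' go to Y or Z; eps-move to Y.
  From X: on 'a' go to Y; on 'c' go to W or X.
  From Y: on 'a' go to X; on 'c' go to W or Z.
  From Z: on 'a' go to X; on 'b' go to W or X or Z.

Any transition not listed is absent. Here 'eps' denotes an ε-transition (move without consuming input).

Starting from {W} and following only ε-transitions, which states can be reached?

Begin with {W}.
ε-move W → Y; add Y.

{W, Y}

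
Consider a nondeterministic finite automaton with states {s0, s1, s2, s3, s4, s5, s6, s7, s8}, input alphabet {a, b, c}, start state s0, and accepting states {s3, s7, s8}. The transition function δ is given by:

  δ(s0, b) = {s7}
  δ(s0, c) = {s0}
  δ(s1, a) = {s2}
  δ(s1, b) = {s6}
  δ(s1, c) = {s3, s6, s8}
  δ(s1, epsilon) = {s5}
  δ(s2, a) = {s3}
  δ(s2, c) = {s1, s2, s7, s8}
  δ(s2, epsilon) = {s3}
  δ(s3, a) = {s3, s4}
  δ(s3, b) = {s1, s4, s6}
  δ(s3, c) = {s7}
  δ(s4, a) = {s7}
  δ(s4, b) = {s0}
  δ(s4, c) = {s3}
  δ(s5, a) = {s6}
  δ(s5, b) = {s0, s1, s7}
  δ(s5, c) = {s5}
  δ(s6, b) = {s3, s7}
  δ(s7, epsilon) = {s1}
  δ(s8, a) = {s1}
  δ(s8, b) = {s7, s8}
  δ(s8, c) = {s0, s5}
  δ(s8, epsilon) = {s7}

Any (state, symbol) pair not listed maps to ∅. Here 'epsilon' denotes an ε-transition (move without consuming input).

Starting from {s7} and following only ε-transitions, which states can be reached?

Begin with {s7}.
ε-move s7 → s1; add s1.
ε-move s1 → s5; add s5.

{s1, s5, s7}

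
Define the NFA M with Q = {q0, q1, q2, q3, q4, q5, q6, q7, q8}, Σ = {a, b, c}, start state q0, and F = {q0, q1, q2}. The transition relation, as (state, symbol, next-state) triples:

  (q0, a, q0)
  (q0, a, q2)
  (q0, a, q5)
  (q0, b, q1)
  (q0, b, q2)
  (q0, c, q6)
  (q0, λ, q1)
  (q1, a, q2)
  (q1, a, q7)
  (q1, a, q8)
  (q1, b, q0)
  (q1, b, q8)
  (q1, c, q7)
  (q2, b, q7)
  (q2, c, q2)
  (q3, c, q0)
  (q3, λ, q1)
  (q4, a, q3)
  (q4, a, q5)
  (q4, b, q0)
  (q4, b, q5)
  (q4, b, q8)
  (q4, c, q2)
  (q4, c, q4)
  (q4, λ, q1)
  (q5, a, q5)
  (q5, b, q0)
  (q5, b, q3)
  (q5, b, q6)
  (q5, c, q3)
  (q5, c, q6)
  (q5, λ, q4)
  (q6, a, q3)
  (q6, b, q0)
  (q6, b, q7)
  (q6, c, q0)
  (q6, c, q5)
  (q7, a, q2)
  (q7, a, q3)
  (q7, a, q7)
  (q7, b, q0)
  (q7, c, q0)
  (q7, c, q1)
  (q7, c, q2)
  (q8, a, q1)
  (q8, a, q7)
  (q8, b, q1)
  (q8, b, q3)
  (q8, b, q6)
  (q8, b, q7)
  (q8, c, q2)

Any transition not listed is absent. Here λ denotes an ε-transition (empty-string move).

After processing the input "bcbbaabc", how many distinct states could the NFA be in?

8

Start: ε-closure({q0}) = {q0, q1}.
Read 'b': {q0, q1} → {q0, q1, q2, q8}.
Read 'c': {q0, q1, q2, q8} → {q2, q6, q7}.
Read 'b': {q2, q6, q7} → {q0, q1, q7}.
Read 'b': {q0, q1, q7} → {q0, q1, q2, q8}.
Read 'a': {q0, q1, q2, q8} → {q0, q1, q2, q4, q5, q7, q8}.
Read 'a': {q0, q1, q2, q4, q5, q7, q8} → {q0, q1, q2, q3, q4, q5, q7, q8}.
Read 'b': {q0, q1, q2, q3, q4, q5, q7, q8} → {q0, q1, q2, q3, q4, q5, q6, q7, q8}.
Read 'c': {q0, q1, q2, q3, q4, q5, q6, q7, q8} → {q0, q1, q2, q3, q4, q5, q6, q7}.
That set has 8 states.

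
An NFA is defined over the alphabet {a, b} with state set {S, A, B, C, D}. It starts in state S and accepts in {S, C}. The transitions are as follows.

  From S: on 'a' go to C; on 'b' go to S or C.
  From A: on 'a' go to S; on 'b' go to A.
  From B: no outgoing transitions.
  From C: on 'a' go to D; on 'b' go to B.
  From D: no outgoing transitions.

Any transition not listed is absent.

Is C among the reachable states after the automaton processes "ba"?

Start in {S}.
Read 'b': S→{S, C}; now {S, C}.
Read 'a': S→{C}, C→{D}; now {C, D}.
State C is in {C, D}.

Yes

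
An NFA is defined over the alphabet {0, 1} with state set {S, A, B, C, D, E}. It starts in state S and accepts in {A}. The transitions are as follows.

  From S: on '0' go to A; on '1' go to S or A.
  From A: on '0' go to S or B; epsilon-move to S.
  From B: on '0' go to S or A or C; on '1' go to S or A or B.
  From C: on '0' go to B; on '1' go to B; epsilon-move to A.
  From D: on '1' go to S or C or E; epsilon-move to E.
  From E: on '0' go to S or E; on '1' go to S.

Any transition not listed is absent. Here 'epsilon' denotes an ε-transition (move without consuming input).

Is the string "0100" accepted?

Yes

Start in {S}.
Read '0': S→{A}; union {A}; ε-closure = {S, A}.
Read '1': S→{S, A}, A→∅; now {S, A}.
Read '0': S→{A}, A→{S, B}; now {S, A, B}.
Read '0': S→{A}, A→{S, B}, B→{S, A, C}; now {S, A, B, C}.
The final set {S, A, B, C} contains the accepting state A.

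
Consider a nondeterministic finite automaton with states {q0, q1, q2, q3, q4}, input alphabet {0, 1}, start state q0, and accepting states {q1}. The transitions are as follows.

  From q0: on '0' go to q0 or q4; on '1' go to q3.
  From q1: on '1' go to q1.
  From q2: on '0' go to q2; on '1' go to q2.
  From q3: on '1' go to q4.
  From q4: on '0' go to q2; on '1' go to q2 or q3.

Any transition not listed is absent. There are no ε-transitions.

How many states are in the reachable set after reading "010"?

Start in {q0}.
Read '0': {q0} → {q0, q4}.
Read '1': {q0, q4} → {q2, q3}.
Read '0': {q2, q3} → {q2}.
That set has 1 state.

1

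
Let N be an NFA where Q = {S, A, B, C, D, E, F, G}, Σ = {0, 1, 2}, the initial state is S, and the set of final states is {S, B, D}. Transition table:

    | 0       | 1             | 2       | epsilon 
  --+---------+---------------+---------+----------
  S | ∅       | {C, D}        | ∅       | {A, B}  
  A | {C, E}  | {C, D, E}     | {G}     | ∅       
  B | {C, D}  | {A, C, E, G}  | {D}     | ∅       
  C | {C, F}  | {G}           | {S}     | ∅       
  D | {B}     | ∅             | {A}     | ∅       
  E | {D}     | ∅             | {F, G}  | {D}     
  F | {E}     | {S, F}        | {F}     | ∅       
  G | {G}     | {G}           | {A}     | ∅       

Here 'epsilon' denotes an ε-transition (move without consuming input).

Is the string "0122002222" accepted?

No

Start: ε-closure({S}) = {S, A, B}.
Read '0': S→∅, A→{C, E}, B→{C, D}; now {C, D, E}.
Read '1': C→{G}, D→∅, E→∅; now {G}.
Read '2': G→{A}; now {A}.
Read '2': A→{G}; now {G}.
Read '0': G→{G}; now {G}.
Read '0': G→{G}; now {G}.
Read '2': G→{A}; now {A}.
Read '2': A→{G}; now {G}.
Read '2': G→{A}; now {A}.
Read '2': A→{G}; now {G}.
The final set {G} contains no accepting state.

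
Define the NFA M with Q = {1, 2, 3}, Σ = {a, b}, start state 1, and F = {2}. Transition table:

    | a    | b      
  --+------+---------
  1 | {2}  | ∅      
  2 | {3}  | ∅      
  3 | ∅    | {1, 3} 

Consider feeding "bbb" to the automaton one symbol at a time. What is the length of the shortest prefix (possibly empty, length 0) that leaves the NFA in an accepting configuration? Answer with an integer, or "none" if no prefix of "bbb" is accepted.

none

Start in {1}.
Read 'b': 1→∅; now ∅.
The set is empty and remains empty for the remaining 2 symbols.
No reachable set along the way intersects F.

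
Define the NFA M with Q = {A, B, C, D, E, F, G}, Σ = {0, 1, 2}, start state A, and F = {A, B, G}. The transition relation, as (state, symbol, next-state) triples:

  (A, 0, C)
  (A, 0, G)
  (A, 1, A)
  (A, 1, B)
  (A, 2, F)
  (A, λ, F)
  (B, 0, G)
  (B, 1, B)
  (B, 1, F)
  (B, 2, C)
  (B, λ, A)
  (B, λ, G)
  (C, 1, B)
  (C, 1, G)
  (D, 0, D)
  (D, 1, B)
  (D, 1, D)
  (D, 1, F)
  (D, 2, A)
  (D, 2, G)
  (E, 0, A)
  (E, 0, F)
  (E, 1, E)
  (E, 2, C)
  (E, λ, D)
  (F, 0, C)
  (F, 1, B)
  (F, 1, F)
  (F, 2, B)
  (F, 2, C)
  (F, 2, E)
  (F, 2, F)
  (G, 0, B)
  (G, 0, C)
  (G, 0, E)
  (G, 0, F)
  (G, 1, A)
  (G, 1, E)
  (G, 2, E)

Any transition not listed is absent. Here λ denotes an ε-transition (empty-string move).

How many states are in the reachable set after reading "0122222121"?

6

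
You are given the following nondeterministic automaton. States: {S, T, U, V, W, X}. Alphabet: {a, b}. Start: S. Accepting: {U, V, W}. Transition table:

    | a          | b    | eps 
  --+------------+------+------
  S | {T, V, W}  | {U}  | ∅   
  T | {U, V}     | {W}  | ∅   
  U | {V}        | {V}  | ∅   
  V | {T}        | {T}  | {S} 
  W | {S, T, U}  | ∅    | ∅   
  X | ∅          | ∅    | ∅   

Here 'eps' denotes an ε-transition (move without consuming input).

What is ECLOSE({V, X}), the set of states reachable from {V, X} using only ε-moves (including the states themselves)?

{S, V, X}

Begin with {V, X}.
ε-move V → S; add S.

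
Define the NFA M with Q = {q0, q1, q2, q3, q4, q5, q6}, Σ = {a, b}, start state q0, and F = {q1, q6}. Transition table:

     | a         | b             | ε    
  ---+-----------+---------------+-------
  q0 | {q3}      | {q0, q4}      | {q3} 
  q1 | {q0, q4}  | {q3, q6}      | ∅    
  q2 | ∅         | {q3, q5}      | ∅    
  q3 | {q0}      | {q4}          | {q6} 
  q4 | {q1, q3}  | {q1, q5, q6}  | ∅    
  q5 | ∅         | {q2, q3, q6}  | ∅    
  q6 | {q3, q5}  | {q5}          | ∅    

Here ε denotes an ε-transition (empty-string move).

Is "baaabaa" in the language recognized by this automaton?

Yes

Start: ε-closure({q0}) = {q0, q3, q6}.
Read 'b': {q0, q3, q6} → {q0, q3, q4, q5, q6}.
Read 'a': {q0, q3, q4, q5, q6} → {q0, q1, q3, q5, q6}.
Read 'a': {q0, q1, q3, q5, q6} → {q0, q3, q4, q5, q6}.
Read 'a': {q0, q3, q4, q5, q6} → {q0, q1, q3, q5, q6}.
Read 'b': {q0, q1, q3, q5, q6} → {q0, q2, q3, q4, q5, q6}.
Read 'a': {q0, q2, q3, q4, q5, q6} → {q0, q1, q3, q5, q6}.
Read 'a': {q0, q1, q3, q5, q6} → {q0, q3, q4, q5, q6}.
The final set {q0, q3, q4, q5, q6} contains the accepting state q6.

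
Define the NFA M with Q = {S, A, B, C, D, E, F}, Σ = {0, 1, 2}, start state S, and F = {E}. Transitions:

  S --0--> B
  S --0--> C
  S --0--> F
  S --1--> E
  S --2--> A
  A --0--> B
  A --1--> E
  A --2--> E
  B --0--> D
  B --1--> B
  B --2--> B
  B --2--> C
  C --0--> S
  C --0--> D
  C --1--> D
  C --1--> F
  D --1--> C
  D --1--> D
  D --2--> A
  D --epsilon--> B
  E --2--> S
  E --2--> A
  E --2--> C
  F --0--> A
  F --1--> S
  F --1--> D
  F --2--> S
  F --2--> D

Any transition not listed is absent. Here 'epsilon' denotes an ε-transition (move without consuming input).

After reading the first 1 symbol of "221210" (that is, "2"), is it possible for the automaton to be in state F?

Start in {S}.
Read '2': S→{A}; now {A}.
State F is not in {A}.

No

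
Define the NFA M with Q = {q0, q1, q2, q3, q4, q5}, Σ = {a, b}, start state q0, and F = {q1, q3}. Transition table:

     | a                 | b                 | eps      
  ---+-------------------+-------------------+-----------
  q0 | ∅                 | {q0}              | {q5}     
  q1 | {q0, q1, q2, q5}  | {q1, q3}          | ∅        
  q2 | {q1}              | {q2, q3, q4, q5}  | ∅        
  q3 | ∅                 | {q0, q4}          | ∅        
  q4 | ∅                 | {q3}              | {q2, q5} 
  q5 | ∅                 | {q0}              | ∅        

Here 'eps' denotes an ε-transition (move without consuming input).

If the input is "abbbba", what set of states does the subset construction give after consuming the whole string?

∅

Start: ε-closure({q0}) = {q0, q5}.
Read 'a': q0→∅, q5→∅; now ∅.
The set is empty and remains empty for the remaining 5 symbols.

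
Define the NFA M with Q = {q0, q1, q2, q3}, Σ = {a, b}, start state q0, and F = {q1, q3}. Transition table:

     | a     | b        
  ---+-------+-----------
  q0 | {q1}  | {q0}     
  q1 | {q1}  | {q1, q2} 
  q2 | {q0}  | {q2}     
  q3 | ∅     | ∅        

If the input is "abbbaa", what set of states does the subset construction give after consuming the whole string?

{q1}

Start in {q0}.
Read 'a': {q0} → {q1}.
Read 'b': {q1} → {q1, q2}.
Read 'b': {q1, q2} → {q1, q2}.
Read 'b': {q1, q2} → {q1, q2}.
Read 'a': {q1, q2} → {q0, q1}.
Read 'a': {q0, q1} → {q1}.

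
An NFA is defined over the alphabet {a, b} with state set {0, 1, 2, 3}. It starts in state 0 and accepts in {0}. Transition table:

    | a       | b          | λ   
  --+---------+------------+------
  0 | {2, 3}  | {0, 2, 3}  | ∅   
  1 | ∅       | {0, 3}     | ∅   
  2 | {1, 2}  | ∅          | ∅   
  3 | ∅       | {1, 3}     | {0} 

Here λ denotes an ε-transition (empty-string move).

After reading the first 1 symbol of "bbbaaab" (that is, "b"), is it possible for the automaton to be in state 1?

No

Start in {0}.
Read 'b': {0} → {0, 2, 3}.
State 1 is not in {0, 2, 3}.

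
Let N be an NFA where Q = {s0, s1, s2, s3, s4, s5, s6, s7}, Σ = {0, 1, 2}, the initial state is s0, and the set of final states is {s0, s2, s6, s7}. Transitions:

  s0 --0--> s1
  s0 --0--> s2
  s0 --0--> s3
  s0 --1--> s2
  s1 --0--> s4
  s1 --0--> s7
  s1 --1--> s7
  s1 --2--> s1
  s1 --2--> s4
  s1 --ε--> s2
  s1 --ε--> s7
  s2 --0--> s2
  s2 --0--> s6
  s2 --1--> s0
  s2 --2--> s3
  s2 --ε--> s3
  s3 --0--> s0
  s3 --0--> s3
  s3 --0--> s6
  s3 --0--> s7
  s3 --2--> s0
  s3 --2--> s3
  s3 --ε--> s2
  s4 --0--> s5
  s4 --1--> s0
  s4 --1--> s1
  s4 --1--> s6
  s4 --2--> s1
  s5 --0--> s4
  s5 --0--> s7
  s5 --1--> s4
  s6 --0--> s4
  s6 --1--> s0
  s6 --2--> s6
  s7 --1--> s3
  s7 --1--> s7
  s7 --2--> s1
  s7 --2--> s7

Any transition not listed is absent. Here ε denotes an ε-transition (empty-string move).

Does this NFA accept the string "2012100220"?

Start in {s0}.
Read '2': s0→∅; now ∅.
The set is empty and remains empty for the remaining 9 symbols.
The final set ∅ contains no accepting state.

No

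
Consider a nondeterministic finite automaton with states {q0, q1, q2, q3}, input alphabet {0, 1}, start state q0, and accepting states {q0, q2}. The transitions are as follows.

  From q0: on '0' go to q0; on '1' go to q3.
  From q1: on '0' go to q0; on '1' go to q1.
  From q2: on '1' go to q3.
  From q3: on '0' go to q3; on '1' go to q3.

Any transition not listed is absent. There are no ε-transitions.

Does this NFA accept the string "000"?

Start in {q0}.
Read '0': q0→{q0}; now {q0}.
Read '0': q0→{q0}; now {q0}.
Read '0': q0→{q0}; now {q0}.
The final set {q0} contains the accepting state q0.

Yes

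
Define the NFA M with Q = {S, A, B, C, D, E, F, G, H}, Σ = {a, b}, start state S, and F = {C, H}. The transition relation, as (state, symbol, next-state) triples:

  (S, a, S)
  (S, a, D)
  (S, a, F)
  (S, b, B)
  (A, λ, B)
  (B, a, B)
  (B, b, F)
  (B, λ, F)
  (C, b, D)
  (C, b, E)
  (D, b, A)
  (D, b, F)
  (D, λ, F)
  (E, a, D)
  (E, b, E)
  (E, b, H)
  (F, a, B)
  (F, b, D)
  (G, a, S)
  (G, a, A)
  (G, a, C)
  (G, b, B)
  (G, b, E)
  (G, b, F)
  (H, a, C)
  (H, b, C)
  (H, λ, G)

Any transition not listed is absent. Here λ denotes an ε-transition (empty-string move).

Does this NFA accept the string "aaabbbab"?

Start in {S}.
Read 'a': S→{S, D, F}; now {S, D, F}.
Read 'a': S→{S, D, F}, D→∅, F→{B}; now {S, B, D, F}.
Read 'a': S→{S, D, F}, B→{B}, D→∅, F→{B}; now {S, B, D, F}.
Read 'b': S→{B}, B→{F}, D→{A, F}, F→{D}; now {A, B, D, F}.
Read 'b': A→∅, B→{F}, D→{A, F}, F→{D}; union {A, D, F}; ε-closure = {A, B, D, F}.
Read 'b': A→∅, B→{F}, D→{A, F}, F→{D}; union {A, D, F}; ε-closure = {A, B, D, F}.
Read 'a': A→∅, B→{B}, D→∅, F→{B}; union {B}; ε-closure = {B, F}.
Read 'b': B→{F}, F→{D}; now {D, F}.
The final set {D, F} contains no accepting state.

No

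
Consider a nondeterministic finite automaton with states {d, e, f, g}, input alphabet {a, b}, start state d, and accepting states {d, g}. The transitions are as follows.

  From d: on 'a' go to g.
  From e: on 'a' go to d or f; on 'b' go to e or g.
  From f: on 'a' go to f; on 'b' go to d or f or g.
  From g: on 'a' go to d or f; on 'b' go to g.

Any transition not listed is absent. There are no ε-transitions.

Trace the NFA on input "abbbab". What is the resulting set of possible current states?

{d, f, g}

Start in {d}.
Read 'a': {d} → {g}.
Read 'b': {g} → {g}.
Read 'b': {g} → {g}.
Read 'b': {g} → {g}.
Read 'a': {g} → {d, f}.
Read 'b': {d, f} → {d, f, g}.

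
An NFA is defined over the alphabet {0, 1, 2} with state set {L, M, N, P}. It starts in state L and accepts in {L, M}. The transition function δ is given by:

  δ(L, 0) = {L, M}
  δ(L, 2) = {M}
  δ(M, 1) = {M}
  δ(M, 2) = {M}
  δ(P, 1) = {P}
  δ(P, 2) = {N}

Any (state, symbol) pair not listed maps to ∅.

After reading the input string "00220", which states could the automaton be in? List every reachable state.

Start in {L}.
Read '0': L→{L, M}; now {L, M}.
Read '0': L→{L, M}, M→∅; now {L, M}.
Read '2': L→{M}, M→{M}; now {M}.
Read '2': M→{M}; now {M}.
Read '0': M→∅; now ∅.

∅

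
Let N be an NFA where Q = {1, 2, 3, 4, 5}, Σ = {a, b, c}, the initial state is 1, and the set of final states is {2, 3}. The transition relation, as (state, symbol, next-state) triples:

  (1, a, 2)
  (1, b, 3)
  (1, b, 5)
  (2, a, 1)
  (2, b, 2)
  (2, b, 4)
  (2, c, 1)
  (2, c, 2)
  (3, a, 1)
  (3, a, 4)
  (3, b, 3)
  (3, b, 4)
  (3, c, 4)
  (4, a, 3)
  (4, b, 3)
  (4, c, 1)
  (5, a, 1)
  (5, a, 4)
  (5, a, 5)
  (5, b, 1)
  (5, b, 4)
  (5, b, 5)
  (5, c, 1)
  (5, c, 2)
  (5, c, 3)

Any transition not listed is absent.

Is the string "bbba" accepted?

Start in {1}.
Read 'b': {1} → {3, 5}.
Read 'b': {3, 5} → {1, 3, 4, 5}.
Read 'b': {1, 3, 4, 5} → {1, 3, 4, 5}.
Read 'a': {1, 3, 4, 5} → {1, 2, 3, 4, 5}.
The final set {1, 2, 3, 4, 5} contains the accepting states 2, 3.

Yes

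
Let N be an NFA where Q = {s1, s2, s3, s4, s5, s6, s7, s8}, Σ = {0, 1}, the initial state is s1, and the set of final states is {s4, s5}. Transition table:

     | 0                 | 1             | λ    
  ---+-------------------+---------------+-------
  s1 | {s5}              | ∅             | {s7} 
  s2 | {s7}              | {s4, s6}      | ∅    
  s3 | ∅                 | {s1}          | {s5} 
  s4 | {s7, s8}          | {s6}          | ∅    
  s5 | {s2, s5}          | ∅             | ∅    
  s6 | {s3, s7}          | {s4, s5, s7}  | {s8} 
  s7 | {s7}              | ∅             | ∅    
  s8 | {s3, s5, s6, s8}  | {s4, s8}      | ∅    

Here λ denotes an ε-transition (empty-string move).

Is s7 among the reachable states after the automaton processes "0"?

Yes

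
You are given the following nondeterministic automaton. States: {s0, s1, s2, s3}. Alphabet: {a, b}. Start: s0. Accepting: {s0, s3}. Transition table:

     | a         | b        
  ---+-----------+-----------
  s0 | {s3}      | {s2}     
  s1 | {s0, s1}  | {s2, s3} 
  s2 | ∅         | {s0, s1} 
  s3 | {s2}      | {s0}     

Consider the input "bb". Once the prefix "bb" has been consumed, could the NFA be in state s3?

No

Start in {s0}.
Read 'b': {s0} → {s2}.
Read 'b': {s2} → {s0, s1}.
State s3 is not in {s0, s1}.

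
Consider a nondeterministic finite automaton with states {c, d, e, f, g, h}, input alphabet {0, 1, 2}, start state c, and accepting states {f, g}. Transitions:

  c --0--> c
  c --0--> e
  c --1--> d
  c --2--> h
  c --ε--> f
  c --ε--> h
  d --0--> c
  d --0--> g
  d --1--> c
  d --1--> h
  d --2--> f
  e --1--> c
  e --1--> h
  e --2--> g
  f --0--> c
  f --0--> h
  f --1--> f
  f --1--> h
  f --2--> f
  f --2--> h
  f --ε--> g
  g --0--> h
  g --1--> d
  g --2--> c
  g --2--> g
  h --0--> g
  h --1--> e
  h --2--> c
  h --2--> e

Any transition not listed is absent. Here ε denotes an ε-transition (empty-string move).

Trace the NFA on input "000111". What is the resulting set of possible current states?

Start: ε-closure({c}) = {c, f, g, h}.
Read '0': c→{c, e}, f→{c, h}, g→{h}, h→{g}; union {c, e, g, h}; ε-closure = {c, e, f, g, h}.
Read '0': c→{c, e}, e→∅, f→{c, h}, g→{h}, h→{g}; union {c, e, g, h}; ε-closure = {c, e, f, g, h}.
Read '0': c→{c, e}, e→∅, f→{c, h}, g→{h}, h→{g}; union {c, e, g, h}; ε-closure = {c, e, f, g, h}.
Read '1': c→{d}, e→{c, h}, f→{f, h}, g→{d}, h→{e}; union {c, d, e, f, h}; ε-closure = {c, d, e, f, g, h}.
Read '1': c→{d}, d→{c, h}, e→{c, h}, f→{f, h}, g→{d}, h→{e}; union {c, d, e, f, h}; ε-closure = {c, d, e, f, g, h}.
Read '1': c→{d}, d→{c, h}, e→{c, h}, f→{f, h}, g→{d}, h→{e}; union {c, d, e, f, h}; ε-closure = {c, d, e, f, g, h}.

{c, d, e, f, g, h}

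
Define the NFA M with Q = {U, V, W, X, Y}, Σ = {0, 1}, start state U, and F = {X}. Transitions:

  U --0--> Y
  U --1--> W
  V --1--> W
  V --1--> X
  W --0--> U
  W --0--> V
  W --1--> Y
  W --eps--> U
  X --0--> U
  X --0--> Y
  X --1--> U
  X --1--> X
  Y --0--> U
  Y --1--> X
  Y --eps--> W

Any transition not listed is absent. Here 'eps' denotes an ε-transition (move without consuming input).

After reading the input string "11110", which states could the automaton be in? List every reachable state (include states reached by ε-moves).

{U, V, W, Y}

Start in {U}.
Read '1': U→{W}; union {W}; ε-closure = {U, W}.
Read '1': U→{W}, W→{Y}; union {W, Y}; ε-closure = {U, W, Y}.
Read '1': U→{W}, W→{Y}, Y→{X}; union {W, X, Y}; ε-closure = {U, W, X, Y}.
Read '1': U→{W}, W→{Y}, X→{U, X}, Y→{X}; now {U, W, X, Y}.
Read '0': U→{Y}, W→{U, V}, X→{U, Y}, Y→{U}; union {U, V, Y}; ε-closure = {U, V, W, Y}.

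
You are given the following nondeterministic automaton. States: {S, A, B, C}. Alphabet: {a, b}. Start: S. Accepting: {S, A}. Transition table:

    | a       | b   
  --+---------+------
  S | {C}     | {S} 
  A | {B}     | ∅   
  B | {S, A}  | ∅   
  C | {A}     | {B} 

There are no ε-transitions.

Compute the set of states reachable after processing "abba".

∅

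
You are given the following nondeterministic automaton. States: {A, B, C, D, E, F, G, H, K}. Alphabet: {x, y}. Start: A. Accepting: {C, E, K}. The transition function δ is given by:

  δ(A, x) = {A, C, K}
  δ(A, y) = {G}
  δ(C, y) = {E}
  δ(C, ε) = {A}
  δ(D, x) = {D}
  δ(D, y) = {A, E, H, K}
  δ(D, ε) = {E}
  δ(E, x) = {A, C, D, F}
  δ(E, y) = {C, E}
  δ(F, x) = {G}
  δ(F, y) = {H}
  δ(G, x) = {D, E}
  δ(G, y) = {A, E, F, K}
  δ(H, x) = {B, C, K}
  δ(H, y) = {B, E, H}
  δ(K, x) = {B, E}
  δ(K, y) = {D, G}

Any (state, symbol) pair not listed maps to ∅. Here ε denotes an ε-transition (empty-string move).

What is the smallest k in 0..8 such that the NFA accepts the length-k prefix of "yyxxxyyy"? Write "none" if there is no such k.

2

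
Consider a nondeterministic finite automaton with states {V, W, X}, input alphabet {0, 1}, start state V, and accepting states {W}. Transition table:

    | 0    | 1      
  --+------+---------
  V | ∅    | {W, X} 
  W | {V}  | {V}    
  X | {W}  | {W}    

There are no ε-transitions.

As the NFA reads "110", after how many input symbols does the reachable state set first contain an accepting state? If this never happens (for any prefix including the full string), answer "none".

Start in {V}.
Read '1': {V} → {W, X}.
None of the earlier sets intersect F, but {W, X} does.

1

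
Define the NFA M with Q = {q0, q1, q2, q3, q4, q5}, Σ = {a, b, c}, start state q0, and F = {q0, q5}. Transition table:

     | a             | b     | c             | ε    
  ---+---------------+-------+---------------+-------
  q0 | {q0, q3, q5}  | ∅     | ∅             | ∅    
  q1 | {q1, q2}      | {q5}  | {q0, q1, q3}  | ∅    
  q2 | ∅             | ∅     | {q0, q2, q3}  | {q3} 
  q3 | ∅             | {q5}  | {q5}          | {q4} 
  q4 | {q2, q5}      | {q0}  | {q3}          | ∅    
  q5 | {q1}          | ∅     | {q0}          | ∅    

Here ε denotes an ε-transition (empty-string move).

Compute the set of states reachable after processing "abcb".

Start in {q0}.
Read 'a': q0→{q0, q3, q5}; union {q0, q3, q5}; ε-closure = {q0, q3, q4, q5}.
Read 'b': q0→∅, q3→{q5}, q4→{q0}, q5→∅; now {q0, q5}.
Read 'c': q0→∅, q5→{q0}; now {q0}.
Read 'b': q0→∅; now ∅.

∅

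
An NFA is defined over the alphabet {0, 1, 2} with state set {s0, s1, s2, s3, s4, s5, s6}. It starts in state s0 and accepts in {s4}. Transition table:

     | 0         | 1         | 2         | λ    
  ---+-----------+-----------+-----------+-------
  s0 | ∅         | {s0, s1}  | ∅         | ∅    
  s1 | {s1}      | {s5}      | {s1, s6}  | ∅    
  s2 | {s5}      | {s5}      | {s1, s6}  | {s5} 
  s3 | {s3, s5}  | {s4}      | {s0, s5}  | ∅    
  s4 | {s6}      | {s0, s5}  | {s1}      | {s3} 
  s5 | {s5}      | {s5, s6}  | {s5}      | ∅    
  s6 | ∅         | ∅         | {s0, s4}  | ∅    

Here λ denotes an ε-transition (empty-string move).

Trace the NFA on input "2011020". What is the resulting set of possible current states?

∅

Start in {s0}.
Read '2': {s0} → ∅.
The set is empty and remains empty for the remaining 6 symbols.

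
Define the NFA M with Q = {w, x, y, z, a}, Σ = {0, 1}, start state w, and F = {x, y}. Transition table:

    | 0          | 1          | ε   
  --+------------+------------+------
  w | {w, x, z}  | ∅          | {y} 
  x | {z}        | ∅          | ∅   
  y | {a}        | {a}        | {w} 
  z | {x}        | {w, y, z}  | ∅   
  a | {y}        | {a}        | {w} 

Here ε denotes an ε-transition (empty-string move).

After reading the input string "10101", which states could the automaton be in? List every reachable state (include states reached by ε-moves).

{w, y, z, a}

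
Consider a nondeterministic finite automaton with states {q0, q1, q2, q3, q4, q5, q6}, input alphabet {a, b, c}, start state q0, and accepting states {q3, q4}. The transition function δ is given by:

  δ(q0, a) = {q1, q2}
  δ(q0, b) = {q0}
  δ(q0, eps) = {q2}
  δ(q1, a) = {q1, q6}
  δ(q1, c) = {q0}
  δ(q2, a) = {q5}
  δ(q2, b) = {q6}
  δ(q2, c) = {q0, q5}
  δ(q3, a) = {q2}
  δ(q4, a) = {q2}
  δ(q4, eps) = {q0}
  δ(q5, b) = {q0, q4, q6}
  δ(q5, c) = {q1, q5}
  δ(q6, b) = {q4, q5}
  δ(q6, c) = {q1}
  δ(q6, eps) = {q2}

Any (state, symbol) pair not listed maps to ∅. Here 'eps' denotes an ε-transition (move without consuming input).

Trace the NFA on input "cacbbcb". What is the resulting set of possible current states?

Start: ε-closure({q0}) = {q0, q2}.
Read 'c': q0→∅, q2→{q0, q5}; union {q0, q5}; ε-closure = {q0, q2, q5}.
Read 'a': q0→{q1, q2}, q2→{q5}, q5→∅; now {q1, q2, q5}.
Read 'c': q1→{q0}, q2→{q0, q5}, q5→{q1, q5}; union {q0, q1, q5}; ε-closure = {q0, q1, q2, q5}.
Read 'b': q0→{q0}, q1→∅, q2→{q6}, q5→{q0, q4, q6}; union {q0, q4, q6}; ε-closure = {q0, q2, q4, q6}.
Read 'b': q0→{q0}, q2→{q6}, q4→∅, q6→{q4, q5}; union {q0, q4, q5, q6}; ε-closure = {q0, q2, q4, q5, q6}.
Read 'c': q0→∅, q2→{q0, q5}, q4→∅, q5→{q1, q5}, q6→{q1}; union {q0, q1, q5}; ε-closure = {q0, q1, q2, q5}.
Read 'b': q0→{q0}, q1→∅, q2→{q6}, q5→{q0, q4, q6}; union {q0, q4, q6}; ε-closure = {q0, q2, q4, q6}.

{q0, q2, q4, q6}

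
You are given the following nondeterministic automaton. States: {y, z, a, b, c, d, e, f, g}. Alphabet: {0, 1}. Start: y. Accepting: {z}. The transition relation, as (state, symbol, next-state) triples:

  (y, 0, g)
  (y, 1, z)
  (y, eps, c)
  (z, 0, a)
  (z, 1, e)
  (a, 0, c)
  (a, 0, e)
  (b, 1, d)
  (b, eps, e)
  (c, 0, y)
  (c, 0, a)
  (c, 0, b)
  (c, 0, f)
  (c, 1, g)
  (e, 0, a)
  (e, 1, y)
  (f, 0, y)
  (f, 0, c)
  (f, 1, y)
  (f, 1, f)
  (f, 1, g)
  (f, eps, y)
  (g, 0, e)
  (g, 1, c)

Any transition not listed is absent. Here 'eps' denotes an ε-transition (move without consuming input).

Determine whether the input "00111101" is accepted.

Start: ε-closure({y}) = {y, c}.
Read '0': {y, c} → {y, a, b, c, e, f, g}.
Read '0': {y, a, b, c, e, f, g} → {y, a, b, c, e, f, g}.
Read '1': {y, a, b, c, e, f, g} → {y, z, c, d, f, g}.
Read '1': {y, z, c, d, f, g} → {y, z, c, e, f, g}.
Read '1': {y, z, c, e, f, g} → {y, z, c, e, f, g}.
Read '1': {y, z, c, e, f, g} → {y, z, c, e, f, g}.
Read '0': {y, z, c, e, f, g} → {y, a, b, c, e, f, g}.
Read '1': {y, a, b, c, e, f, g} → {y, z, c, d, f, g}.
The final set {y, z, c, d, f, g} contains the accepting state z.

Yes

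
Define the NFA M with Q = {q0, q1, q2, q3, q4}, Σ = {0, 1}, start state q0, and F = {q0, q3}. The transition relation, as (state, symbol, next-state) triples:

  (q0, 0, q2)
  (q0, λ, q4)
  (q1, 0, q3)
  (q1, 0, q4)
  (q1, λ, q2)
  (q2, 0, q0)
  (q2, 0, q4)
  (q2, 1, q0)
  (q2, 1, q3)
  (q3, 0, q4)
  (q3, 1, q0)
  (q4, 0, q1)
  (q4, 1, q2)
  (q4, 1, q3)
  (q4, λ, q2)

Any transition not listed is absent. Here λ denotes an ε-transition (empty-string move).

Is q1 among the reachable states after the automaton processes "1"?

No

Start: ε-closure({q0}) = {q0, q2, q4}.
Read '1': {q0, q2, q4} → {q0, q2, q3, q4}.
State q1 is not in {q0, q2, q3, q4}.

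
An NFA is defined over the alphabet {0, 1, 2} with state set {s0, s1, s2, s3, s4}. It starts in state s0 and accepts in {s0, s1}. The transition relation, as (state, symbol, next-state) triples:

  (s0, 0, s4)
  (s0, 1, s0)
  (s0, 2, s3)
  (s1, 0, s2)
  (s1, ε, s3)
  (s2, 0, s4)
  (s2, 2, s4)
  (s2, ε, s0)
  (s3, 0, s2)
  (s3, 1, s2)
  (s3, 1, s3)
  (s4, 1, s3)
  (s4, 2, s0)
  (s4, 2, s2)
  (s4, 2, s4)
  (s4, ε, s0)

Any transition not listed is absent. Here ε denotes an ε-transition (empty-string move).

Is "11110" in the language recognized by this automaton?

Start in {s0}.
Read '1': {s0} → {s0}.
Read '1': {s0} → {s0}.
Read '1': {s0} → {s0}.
Read '1': {s0} → {s0}.
Read '0': {s0} → {s0, s4}.
The final set {s0, s4} contains the accepting state s0.

Yes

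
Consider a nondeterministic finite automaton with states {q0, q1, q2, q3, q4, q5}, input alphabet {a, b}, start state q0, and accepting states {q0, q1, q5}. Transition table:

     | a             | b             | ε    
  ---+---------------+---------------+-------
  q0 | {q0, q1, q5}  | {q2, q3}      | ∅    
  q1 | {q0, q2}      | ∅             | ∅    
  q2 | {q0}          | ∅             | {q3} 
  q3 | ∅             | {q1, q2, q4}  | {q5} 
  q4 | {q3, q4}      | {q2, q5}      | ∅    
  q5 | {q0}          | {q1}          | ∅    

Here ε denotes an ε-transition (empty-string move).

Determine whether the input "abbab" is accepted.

Start in {q0}.
Read 'a': {q0} → {q0, q1, q5}.
Read 'b': {q0, q1, q5} → {q1, q2, q3, q5}.
Read 'b': {q1, q2, q3, q5} → {q1, q2, q3, q4, q5}.
Read 'a': {q1, q2, q3, q4, q5} → {q0, q2, q3, q4, q5}.
Read 'b': {q0, q2, q3, q4, q5} → {q1, q2, q3, q4, q5}.
The final set {q1, q2, q3, q4, q5} contains the accepting states q1, q5.

Yes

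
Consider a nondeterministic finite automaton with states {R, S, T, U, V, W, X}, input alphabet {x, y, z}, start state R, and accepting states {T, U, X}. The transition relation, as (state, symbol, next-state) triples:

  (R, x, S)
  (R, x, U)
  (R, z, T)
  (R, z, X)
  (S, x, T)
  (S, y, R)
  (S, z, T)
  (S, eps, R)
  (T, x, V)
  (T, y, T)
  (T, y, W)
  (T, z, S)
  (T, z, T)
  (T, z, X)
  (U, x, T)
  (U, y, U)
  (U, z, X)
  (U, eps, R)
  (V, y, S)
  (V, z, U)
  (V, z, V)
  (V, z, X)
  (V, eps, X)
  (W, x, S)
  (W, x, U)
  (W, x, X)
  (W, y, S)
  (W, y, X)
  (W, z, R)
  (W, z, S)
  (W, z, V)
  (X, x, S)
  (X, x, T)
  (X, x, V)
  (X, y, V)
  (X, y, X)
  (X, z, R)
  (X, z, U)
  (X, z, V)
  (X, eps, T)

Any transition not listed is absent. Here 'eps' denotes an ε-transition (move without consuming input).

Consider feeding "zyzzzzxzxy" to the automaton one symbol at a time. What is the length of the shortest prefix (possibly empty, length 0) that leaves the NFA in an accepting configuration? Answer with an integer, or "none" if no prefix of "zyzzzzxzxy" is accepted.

Start in {R}.
Read 'z': {R} → {T, X}.
None of the earlier sets intersect F, but {T, X} does.

1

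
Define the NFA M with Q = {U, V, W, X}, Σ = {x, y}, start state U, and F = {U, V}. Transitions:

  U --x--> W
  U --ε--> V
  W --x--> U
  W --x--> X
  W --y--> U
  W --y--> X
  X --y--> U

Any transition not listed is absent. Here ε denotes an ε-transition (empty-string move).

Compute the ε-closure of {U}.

{U, V}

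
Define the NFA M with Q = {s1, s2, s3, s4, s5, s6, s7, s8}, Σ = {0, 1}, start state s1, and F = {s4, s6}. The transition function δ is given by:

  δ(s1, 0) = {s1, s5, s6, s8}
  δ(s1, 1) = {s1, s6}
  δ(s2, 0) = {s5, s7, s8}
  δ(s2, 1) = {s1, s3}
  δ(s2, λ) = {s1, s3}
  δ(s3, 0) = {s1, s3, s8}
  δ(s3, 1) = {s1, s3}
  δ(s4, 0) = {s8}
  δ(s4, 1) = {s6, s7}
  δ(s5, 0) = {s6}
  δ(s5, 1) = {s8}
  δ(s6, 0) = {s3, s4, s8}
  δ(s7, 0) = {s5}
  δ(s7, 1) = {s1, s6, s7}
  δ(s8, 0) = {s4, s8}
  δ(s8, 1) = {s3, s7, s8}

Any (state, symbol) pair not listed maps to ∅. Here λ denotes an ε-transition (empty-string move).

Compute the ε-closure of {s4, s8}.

{s4, s8}

Begin with {s4, s8}.
No ε-moves leave this set, so the closure equals the set itself.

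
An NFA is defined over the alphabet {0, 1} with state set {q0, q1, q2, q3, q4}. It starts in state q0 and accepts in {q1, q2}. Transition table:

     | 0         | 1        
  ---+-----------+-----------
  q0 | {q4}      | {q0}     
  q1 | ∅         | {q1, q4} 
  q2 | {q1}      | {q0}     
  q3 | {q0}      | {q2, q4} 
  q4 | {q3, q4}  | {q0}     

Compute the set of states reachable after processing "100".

{q3, q4}

Start in {q0}.
Read '1': {q0} → {q0}.
Read '0': {q0} → {q4}.
Read '0': {q4} → {q3, q4}.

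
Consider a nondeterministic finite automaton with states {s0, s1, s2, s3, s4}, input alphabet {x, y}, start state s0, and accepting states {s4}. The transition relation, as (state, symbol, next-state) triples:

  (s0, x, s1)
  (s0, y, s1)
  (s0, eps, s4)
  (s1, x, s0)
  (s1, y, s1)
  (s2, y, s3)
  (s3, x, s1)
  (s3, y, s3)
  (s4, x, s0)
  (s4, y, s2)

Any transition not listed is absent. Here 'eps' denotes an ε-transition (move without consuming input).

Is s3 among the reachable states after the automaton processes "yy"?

Start: ε-closure({s0}) = {s0, s4}.
Read 'y': s0→{s1}, s4→{s2}; now {s1, s2}.
Read 'y': s1→{s1}, s2→{s3}; now {s1, s3}.
State s3 is in {s1, s3}.

Yes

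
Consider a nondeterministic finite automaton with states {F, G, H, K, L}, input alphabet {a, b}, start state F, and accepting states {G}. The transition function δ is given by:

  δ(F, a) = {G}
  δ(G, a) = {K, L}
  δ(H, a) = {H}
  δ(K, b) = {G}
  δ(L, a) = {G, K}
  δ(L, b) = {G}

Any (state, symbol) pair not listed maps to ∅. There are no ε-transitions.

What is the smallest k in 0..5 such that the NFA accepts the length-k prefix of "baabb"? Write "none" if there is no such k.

none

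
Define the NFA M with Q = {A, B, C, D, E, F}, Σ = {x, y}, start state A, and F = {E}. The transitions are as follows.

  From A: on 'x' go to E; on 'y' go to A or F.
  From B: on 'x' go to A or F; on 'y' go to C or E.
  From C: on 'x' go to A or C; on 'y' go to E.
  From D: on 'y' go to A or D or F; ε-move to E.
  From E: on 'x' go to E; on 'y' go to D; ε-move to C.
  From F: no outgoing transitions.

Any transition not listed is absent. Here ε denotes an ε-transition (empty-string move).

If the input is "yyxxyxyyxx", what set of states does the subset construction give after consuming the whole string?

Start in {A}.
Read 'y': A→{A, F}; now {A, F}.
Read 'y': A→{A, F}, F→∅; now {A, F}.
Read 'x': A→{E}, F→∅; union {E}; ε-closure = {C, E}.
Read 'x': C→{A, C}, E→{E}; now {A, C, E}.
Read 'y': A→{A, F}, C→{E}, E→{D}; union {A, D, E, F}; ε-closure = {A, C, D, E, F}.
Read 'x': A→{E}, C→{A, C}, D→∅, E→{E}, F→∅; now {A, C, E}.
Read 'y': A→{A, F}, C→{E}, E→{D}; union {A, D, E, F}; ε-closure = {A, C, D, E, F}.
Read 'y': A→{A, F}, C→{E}, D→{A, D, F}, E→{D}, F→∅; union {A, D, E, F}; ε-closure = {A, C, D, E, F}.
Read 'x': A→{E}, C→{A, C}, D→∅, E→{E}, F→∅; now {A, C, E}.
Read 'x': A→{E}, C→{A, C}, E→{E}; now {A, C, E}.

{A, C, E}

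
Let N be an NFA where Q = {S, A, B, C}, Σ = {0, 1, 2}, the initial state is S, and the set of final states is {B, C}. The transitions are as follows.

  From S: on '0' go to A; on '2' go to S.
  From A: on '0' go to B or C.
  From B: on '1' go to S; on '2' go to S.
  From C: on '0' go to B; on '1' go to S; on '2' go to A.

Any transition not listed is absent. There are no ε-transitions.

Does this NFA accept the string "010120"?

No

Start in {S}.
Read '0': S→{A}; now {A}.
Read '1': A→∅; now ∅.
The set is empty and remains empty for the remaining 4 symbols.
The final set ∅ contains no accepting state.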